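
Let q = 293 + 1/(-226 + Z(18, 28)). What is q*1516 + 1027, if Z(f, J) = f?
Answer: 23150801/52 ≈ 4.4521e+5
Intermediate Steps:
q = 60943/208 (q = 293 + 1/(-226 + 18) = 293 + 1/(-208) = 293 - 1/208 = 60943/208 ≈ 293.00)
q*1516 + 1027 = (60943/208)*1516 + 1027 = 23097397/52 + 1027 = 23150801/52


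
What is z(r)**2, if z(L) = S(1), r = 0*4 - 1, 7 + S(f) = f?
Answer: 36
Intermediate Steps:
S(f) = -7 + f
r = -1 (r = 0 - 1 = -1)
z(L) = -6 (z(L) = -7 + 1 = -6)
z(r)**2 = (-6)**2 = 36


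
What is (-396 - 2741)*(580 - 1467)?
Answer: 2782519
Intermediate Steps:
(-396 - 2741)*(580 - 1467) = -3137*(-887) = 2782519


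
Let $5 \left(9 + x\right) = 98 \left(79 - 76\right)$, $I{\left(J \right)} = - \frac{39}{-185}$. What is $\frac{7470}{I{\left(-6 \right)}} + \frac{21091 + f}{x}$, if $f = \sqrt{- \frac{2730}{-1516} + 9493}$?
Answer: $\frac{116072765}{3237} + \frac{5 \sqrt{5455370722}}{188742} \approx 35860.0$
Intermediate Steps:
$I{\left(J \right)} = \frac{39}{185}$ ($I{\left(J \right)} = \left(-39\right) \left(- \frac{1}{185}\right) = \frac{39}{185}$)
$f = \frac{\sqrt{5455370722}}{758}$ ($f = \sqrt{\left(-2730\right) \left(- \frac{1}{1516}\right) + 9493} = \sqrt{\frac{1365}{758} + 9493} = \sqrt{\frac{7197059}{758}} = \frac{\sqrt{5455370722}}{758} \approx 97.441$)
$x = \frac{249}{5}$ ($x = -9 + \frac{98 \left(79 - 76\right)}{5} = -9 + \frac{98 \cdot 3}{5} = -9 + \frac{1}{5} \cdot 294 = -9 + \frac{294}{5} = \frac{249}{5} \approx 49.8$)
$\frac{7470}{I{\left(-6 \right)}} + \frac{21091 + f}{x} = \frac{7470}{\frac{39}{185}} + \frac{21091 + \frac{\sqrt{5455370722}}{758}}{\frac{249}{5}} = 7470 \cdot \frac{185}{39} + \left(21091 + \frac{\sqrt{5455370722}}{758}\right) \frac{5}{249} = \frac{460650}{13} + \left(\frac{105455}{249} + \frac{5 \sqrt{5455370722}}{188742}\right) = \frac{116072765}{3237} + \frac{5 \sqrt{5455370722}}{188742}$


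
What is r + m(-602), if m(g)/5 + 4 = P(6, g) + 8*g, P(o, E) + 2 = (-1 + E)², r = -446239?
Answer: 1347696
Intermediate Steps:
P(o, E) = -2 + (-1 + E)²
m(g) = -30 + 5*(-1 + g)² + 40*g (m(g) = -20 + 5*((-2 + (-1 + g)²) + 8*g) = -20 + 5*(-2 + (-1 + g)² + 8*g) = -20 + (-10 + 5*(-1 + g)² + 40*g) = -30 + 5*(-1 + g)² + 40*g)
r + m(-602) = -446239 + (-25 + 5*(-602)² + 30*(-602)) = -446239 + (-25 + 5*362404 - 18060) = -446239 + (-25 + 1812020 - 18060) = -446239 + 1793935 = 1347696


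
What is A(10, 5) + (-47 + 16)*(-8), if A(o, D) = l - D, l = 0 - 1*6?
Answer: 237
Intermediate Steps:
l = -6 (l = 0 - 6 = -6)
A(o, D) = -6 - D
A(10, 5) + (-47 + 16)*(-8) = (-6 - 1*5) + (-47 + 16)*(-8) = (-6 - 5) - 31*(-8) = -11 + 248 = 237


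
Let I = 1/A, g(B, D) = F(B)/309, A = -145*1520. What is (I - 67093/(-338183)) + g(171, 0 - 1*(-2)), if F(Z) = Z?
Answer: 5771582171151/7677159919600 ≈ 0.75179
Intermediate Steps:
A = -220400
g(B, D) = B/309
I = -1/220400 (I = 1/(-220400) = -1/220400 ≈ -4.5372e-6)
(I - 67093/(-338183)) + g(171, 0 - 1*(-2)) = (-1/220400 - 67093/(-338183)) + (1/309)*171 = (-1/220400 - 67093*(-1/338183)) + 57/103 = (-1/220400 + 67093/338183) + 57/103 = 14786959017/74535533200 + 57/103 = 5771582171151/7677159919600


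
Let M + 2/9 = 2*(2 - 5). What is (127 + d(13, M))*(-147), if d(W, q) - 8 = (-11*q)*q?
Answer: 1154489/27 ≈ 42759.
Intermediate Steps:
M = -56/9 (M = -2/9 + 2*(2 - 5) = -2/9 + 2*(-3) = -2/9 - 6 = -56/9 ≈ -6.2222)
d(W, q) = 8 - 11*q**2 (d(W, q) = 8 + (-11*q)*q = 8 - 11*q**2)
(127 + d(13, M))*(-147) = (127 + (8 - 11*(-56/9)**2))*(-147) = (127 + (8 - 11*3136/81))*(-147) = (127 + (8 - 34496/81))*(-147) = (127 - 33848/81)*(-147) = -23561/81*(-147) = 1154489/27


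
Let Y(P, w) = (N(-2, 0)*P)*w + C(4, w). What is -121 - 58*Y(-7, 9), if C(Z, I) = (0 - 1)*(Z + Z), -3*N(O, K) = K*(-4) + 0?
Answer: 343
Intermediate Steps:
N(O, K) = 4*K/3 (N(O, K) = -(K*(-4) + 0)/3 = -(-4*K + 0)/3 = -(-4)*K/3 = 4*K/3)
C(Z, I) = -2*Z
Y(P, w) = -8 (Y(P, w) = (((4/3)*0)*P)*w - 2*4 = (0*P)*w - 8 = 0*w - 8 = 0 - 8 = -8)
-121 - 58*Y(-7, 9) = -121 - 58*(-8) = -121 + 464 = 343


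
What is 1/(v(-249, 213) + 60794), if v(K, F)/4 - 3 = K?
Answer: 1/59810 ≈ 1.6720e-5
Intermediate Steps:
v(K, F) = 12 + 4*K
1/(v(-249, 213) + 60794) = 1/((12 + 4*(-249)) + 60794) = 1/((12 - 996) + 60794) = 1/(-984 + 60794) = 1/59810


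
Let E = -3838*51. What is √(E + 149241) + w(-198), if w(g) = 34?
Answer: 34 + I*√46497 ≈ 34.0 + 215.63*I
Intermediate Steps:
E = -195738
√(E + 149241) + w(-198) = √(-195738 + 149241) + 34 = √(-46497) + 34 = I*√46497 + 34 = 34 + I*√46497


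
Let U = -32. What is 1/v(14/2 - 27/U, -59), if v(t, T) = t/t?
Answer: 1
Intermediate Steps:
v(t, T) = 1
1/v(14/2 - 27/U, -59) = 1/1 = 1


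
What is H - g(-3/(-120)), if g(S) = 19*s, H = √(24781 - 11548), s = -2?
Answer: 38 + √13233 ≈ 153.03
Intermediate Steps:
H = √13233 ≈ 115.03
g(S) = -38 (g(S) = 19*(-2) = -38)
H - g(-3/(-120)) = √13233 - 1*(-38) = √13233 + 38 = 38 + √13233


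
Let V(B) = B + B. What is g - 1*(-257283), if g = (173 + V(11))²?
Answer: 295308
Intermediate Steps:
V(B) = 2*B
g = 38025 (g = (173 + 2*11)² = (173 + 22)² = 195² = 38025)
g - 1*(-257283) = 38025 - 1*(-257283) = 38025 + 257283 = 295308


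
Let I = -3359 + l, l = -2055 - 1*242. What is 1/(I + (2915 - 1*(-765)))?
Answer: -1/1976 ≈ -0.00050607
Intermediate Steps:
l = -2297 (l = -2055 - 242 = -2297)
I = -5656 (I = -3359 - 2297 = -5656)
1/(I + (2915 - 1*(-765))) = 1/(-5656 + (2915 - 1*(-765))) = 1/(-5656 + (2915 + 765)) = 1/(-5656 + 3680) = 1/(-1976) = -1/1976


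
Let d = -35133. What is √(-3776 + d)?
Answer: I*√38909 ≈ 197.25*I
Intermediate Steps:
√(-3776 + d) = √(-3776 - 35133) = √(-38909) = I*√38909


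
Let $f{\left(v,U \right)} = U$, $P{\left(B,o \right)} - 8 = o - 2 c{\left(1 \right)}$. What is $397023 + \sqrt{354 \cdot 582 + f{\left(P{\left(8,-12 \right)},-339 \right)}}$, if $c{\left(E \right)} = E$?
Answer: $397023 + \sqrt{205689} \approx 3.9748 \cdot 10^{5}$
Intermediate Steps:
$P{\left(B,o \right)} = 6 + o$ ($P{\left(B,o \right)} = 8 + \left(o - 2\right) = 8 + \left(-2 + o\right) = 6 + o$)
$397023 + \sqrt{354 \cdot 582 + f{\left(P{\left(8,-12 \right)},-339 \right)}} = 397023 + \sqrt{354 \cdot 582 - 339} = 397023 + \sqrt{206028 - 339} = 397023 + \sqrt{205689}$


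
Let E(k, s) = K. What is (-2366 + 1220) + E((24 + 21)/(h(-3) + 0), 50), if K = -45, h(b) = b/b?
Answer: -1191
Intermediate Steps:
h(b) = 1
E(k, s) = -45
(-2366 + 1220) + E((24 + 21)/(h(-3) + 0), 50) = (-2366 + 1220) - 45 = -1146 - 45 = -1191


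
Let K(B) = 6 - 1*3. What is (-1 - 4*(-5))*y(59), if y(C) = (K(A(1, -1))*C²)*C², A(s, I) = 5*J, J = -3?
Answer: 690689577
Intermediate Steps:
A(s, I) = -15 (A(s, I) = 5*(-3) = -15)
K(B) = 3 (K(B) = 6 - 3 = 3)
y(C) = 3*C⁴ (y(C) = (3*C²)*C² = 3*C⁴)
(-1 - 4*(-5))*y(59) = (-1 - 4*(-5))*(3*59⁴) = (-1 + 20)*(3*12117361) = 19*36352083 = 690689577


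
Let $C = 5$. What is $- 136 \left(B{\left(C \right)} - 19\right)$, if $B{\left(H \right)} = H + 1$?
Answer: $1768$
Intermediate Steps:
$B{\left(H \right)} = 1 + H$
$- 136 \left(B{\left(C \right)} - 19\right) = - 136 \left(\left(1 + 5\right) - 19\right) = - 136 \left(6 - 19\right) = \left(-136\right) \left(-13\right) = 1768$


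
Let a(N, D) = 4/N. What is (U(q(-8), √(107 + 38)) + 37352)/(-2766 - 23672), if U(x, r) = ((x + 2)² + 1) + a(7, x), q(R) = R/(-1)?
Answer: -262175/185066 ≈ -1.4167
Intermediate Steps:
q(R) = -R (q(R) = R*(-1) = -R)
U(x, r) = 11/7 + (2 + x)² (U(x, r) = ((x + 2)² + 1) + 4/7 = ((2 + x)² + 1) + 4*(⅐) = (1 + (2 + x)²) + 4/7 = 11/7 + (2 + x)²)
(U(q(-8), √(107 + 38)) + 37352)/(-2766 - 23672) = ((11/7 + (2 - 1*(-8))²) + 37352)/(-2766 - 23672) = ((11/7 + (2 + 8)²) + 37352)/(-26438) = ((11/7 + 10²) + 37352)*(-1/26438) = ((11/7 + 100) + 37352)*(-1/26438) = (711/7 + 37352)*(-1/26438) = (262175/7)*(-1/26438) = -262175/185066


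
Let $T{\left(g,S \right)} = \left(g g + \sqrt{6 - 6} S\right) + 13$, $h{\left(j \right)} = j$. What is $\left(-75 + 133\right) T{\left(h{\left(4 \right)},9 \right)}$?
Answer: $1682$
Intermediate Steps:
$T{\left(g,S \right)} = 13 + g^{2}$ ($T{\left(g,S \right)} = \left(g^{2} + \sqrt{0} S\right) + 13 = \left(g^{2} + 0 S\right) + 13 = \left(g^{2} + 0\right) + 13 = g^{2} + 13 = 13 + g^{2}$)
$\left(-75 + 133\right) T{\left(h{\left(4 \right)},9 \right)} = \left(-75 + 133\right) \left(13 + 4^{2}\right) = 58 \left(13 + 16\right) = 58 \cdot 29 = 1682$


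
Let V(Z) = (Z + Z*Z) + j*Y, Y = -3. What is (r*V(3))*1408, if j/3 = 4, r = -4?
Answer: 135168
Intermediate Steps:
j = 12 (j = 3*4 = 12)
V(Z) = -36 + Z + Z² (V(Z) = (Z + Z*Z) + 12*(-3) = (Z + Z²) - 36 = -36 + Z + Z²)
(r*V(3))*1408 = -4*(-36 + 3 + 3²)*1408 = -4*(-36 + 3 + 9)*1408 = -4*(-24)*1408 = 96*1408 = 135168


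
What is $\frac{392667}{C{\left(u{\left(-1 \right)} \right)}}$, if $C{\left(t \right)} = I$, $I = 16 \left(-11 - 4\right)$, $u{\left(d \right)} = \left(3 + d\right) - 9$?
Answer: $- \frac{130889}{80} \approx -1636.1$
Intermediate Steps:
$u{\left(d \right)} = -6 + d$ ($u{\left(d \right)} = \left(3 + d\right) - 9 = -6 + d$)
$I = -240$ ($I = 16 \left(-15\right) = -240$)
$C{\left(t \right)} = -240$
$\frac{392667}{C{\left(u{\left(-1 \right)} \right)}} = \frac{392667}{-240} = 392667 \left(- \frac{1}{240}\right) = - \frac{130889}{80}$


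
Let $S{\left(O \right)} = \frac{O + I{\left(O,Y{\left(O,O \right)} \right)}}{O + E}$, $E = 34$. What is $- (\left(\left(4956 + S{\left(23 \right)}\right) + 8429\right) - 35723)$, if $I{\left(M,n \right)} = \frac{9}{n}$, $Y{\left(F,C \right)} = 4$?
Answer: $\frac{5092963}{228} \approx 22338.0$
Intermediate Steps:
$S{\left(O \right)} = \frac{\frac{9}{4} + O}{34 + O}$ ($S{\left(O \right)} = \frac{O + \frac{9}{4}}{O + 34} = \frac{O + 9 \cdot \frac{1}{4}}{34 + O} = \frac{O + \frac{9}{4}}{34 + O} = \frac{\frac{9}{4} + O}{34 + O}$)
$- (\left(\left(4956 + S{\left(23 \right)}\right) + 8429\right) - 35723) = - (\left(\left(4956 + \frac{\frac{9}{4} + 23}{34 + 23}\right) + 8429\right) - 35723) = - (\left(\left(4956 + \frac{1}{57} \cdot \frac{101}{4}\right) + 8429\right) - 35723) = - (\left(\left(4956 + \frac{101}{228}\right) + 8429\right) - 35723) = - (\left(\frac{1130069}{228} + 8429\right) - 35723) = - (\frac{3051881}{228} - 35723) = \left(-1\right) \left(- \frac{5092963}{228}\right) = \frac{5092963}{228}$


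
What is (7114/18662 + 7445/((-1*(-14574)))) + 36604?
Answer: 711128435627/19427142 ≈ 36605.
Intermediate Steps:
(7114/18662 + 7445/((-1*(-14574)))) + 36604 = (7114*(1/18662) + 7445/14574) + 36604 = (3557/9331 + 7445*(1/14574)) + 36604 = (3557/9331 + 7445/14574) + 36604 = 17329859/19427142 + 36604 = 711128435627/19427142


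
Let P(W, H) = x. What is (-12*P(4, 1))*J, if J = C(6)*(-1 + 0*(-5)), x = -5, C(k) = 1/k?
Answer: -10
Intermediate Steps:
C(k) = 1/k
P(W, H) = -5
J = -⅙ (J = (-1 + 0*(-5))/6 = (-1 + 0)/6 = (⅙)*(-1) = -⅙ ≈ -0.16667)
(-12*P(4, 1))*J = -12*(-5)*(-⅙) = 60*(-⅙) = -10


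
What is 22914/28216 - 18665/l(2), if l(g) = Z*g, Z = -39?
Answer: 132109733/550212 ≈ 240.11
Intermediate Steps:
l(g) = -39*g
22914/28216 - 18665/l(2) = 22914/28216 - 18665/((-39*2)) = 22914*(1/28216) - 18665/(-78) = 11457/14108 - 18665*(-1/78) = 11457/14108 + 18665/78 = 132109733/550212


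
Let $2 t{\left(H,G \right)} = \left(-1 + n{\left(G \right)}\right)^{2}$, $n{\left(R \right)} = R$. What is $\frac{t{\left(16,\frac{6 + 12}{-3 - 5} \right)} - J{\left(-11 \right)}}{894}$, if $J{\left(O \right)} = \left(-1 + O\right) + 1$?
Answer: $\frac{521}{28608} \approx 0.018212$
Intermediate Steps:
$J{\left(O \right)} = O$
$t{\left(H,G \right)} = \frac{\left(-1 + G\right)^{2}}{2}$
$\frac{t{\left(16,\frac{6 + 12}{-3 - 5} \right)} - J{\left(-11 \right)}}{894} = \frac{\frac{\left(-1 + \frac{6 + 12}{-3 - 5}\right)^{2}}{2} - -11}{894} = \left(\frac{\left(-1 + \frac{18}{-8}\right)^{2}}{2} + 11\right) \frac{1}{894} = \left(\frac{\left(-1 + 18 \left(- \frac{1}{8}\right)\right)^{2}}{2} + 11\right) \frac{1}{894} = \left(\frac{\left(-1 - \frac{9}{4}\right)^{2}}{2} + 11\right) \frac{1}{894} = \left(\frac{\left(- \frac{13}{4}\right)^{2}}{2} + 11\right) \frac{1}{894} = \left(\frac{1}{2} \cdot \frac{169}{16} + 11\right) \frac{1}{894} = \left(\frac{169}{32} + 11\right) \frac{1}{894} = \frac{521}{32} \cdot \frac{1}{894} = \frac{521}{28608}$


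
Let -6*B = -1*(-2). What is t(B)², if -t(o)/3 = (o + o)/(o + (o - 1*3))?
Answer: 36/121 ≈ 0.29752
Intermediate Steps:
B = -⅓ (B = -(-1)*(-2)/6 = -⅙*2 = -⅓ ≈ -0.33333)
t(o) = -6*o/(-3 + 2*o) (t(o) = -3*(o + o)/(o + (o - 1*3)) = -3*2*o/(o + (o - 3)) = -3*2*o/(o + (-3 + o)) = -3*2*o/(-3 + 2*o) = -6*o/(-3 + 2*o))
t(B)² = (-6*(-⅓)/(-3 + 2*(-⅓)))² = (-6*(-⅓)/(-3 - ⅔))² = (-6*(-⅓)/(-11/3))² = (-6*(-⅓)*(-3/11))² = (-6/11)² = 36/121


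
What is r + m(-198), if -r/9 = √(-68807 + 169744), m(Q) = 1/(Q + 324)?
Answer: 1/126 - 9*√100937 ≈ -2859.3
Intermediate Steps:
m(Q) = 1/(324 + Q)
r = -9*√100937 (r = -9*√(-68807 + 169744) = -9*√100937 ≈ -2859.4)
r + m(-198) = -9*√100937 + 1/(324 - 198) = -9*√100937 + 1/126 = 1/126 - 9*√100937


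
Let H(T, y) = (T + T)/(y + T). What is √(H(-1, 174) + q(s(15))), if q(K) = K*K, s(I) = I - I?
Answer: I*√346/173 ≈ 0.10752*I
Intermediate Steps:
H(T, y) = 2*T/(T + y) (H(T, y) = (2*T)/(T + y) = 2*T/(T + y))
s(I) = 0
q(K) = K²
√(H(-1, 174) + q(s(15))) = √(2*(-1)/(-1 + 174) + 0²) = √(2*(-1)/173 + 0) = √(2*(-1)*(1/173) + 0) = √(-2/173 + 0) = √(-2/173) = I*√346/173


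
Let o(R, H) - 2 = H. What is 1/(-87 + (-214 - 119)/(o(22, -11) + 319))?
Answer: -310/27303 ≈ -0.011354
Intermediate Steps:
o(R, H) = 2 + H
1/(-87 + (-214 - 119)/(o(22, -11) + 319)) = 1/(-87 + (-214 - 119)/((2 - 11) + 319)) = 1/(-87 - 333/(-9 + 319)) = 1/(-87 - 333/310) = 1/(-27303/310) = -310/27303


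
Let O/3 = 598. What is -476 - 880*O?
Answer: -1579196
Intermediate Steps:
O = 1794 (O = 3*598 = 1794)
-476 - 880*O = -476 - 880*1794 = -476 - 1578720 = -1579196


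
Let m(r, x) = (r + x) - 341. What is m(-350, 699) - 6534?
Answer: -6526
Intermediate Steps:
m(r, x) = -341 + r + x
m(-350, 699) - 6534 = (-341 - 350 + 699) - 6534 = 8 - 6534 = -6526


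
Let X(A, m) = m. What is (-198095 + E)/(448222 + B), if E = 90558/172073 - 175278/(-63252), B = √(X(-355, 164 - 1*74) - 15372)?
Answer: -80531390996992702135/182218353440486387178 + 359337074025785*I*√1698/121478902293657591452 ≈ -0.44195 + 0.00012189*I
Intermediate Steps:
B = 3*I*√1698 (B = √((164 - 1*74) - 15372) = √((164 - 74) - 15372) = √(90 - 15372) = √(-15282) = 3*I*√1698 ≈ 123.62*I)
E = 5981430985/1813993566 (E = 90558*(1/172073) - 175278*(-1/63252) = 90558/172073 + 29213/10542 = 5981430985/1813993566 ≈ 3.2974)
(-198095 + E)/(448222 + B) = (-198095 + 5981430985/1813993566)/(448222 + 3*I*√1698) = -359337074025785/(1813993566*(448222 + 3*I*√1698))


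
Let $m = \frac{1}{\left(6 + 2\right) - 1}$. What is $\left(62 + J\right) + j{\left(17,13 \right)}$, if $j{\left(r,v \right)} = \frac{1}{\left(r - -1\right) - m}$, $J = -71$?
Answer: $- \frac{1118}{125} \approx -8.944$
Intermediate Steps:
$m = \frac{1}{7}$ ($m = \frac{1}{8 - 1} = \frac{1}{7} \approx 0.14286$)
$j{\left(r,v \right)} = \frac{1}{\frac{6}{7} + r}$ ($j{\left(r,v \right)} = \frac{1}{\left(r - -1\right) - \frac{1}{7}} = \frac{1}{\left(r + 1\right) - \frac{1}{7}} = \frac{1}{\left(1 + r\right) - \frac{1}{7}} = \frac{1}{\frac{6}{7} + r}$)
$\left(62 + J\right) + j{\left(17,13 \right)} = \left(62 - 71\right) + \frac{7}{6 + 7 \cdot 17} = -9 + \frac{7}{6 + 119} = -9 + \frac{7}{125} = - \frac{1118}{125}$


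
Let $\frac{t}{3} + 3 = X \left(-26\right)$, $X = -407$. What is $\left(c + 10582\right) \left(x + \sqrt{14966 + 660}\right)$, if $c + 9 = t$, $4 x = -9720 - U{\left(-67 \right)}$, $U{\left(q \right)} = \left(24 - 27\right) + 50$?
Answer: $- \frac{206620885}{2} + 42310 \sqrt{15626} \approx -9.8022 \cdot 10^{7}$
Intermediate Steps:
$U{\left(q \right)} = 47$ ($U{\left(q \right)} = -3 + 50 = 47$)
$x = - \frac{9767}{4}$ ($x = \frac{-9720 - 47}{4} = \frac{1}{4} \left(-9767\right) = - \frac{9767}{4} \approx -2441.8$)
$t = 31737$ ($t = -9 + 3 \left(\left(-407\right) \left(-26\right)\right) = -9 + 3 \cdot 10582 = -9 + 31746 = 31737$)
$c = 31728$ ($c = -9 + 31737 = 31728$)
$\left(c + 10582\right) \left(x + \sqrt{14966 + 660}\right) = \left(31728 + 10582\right) \left(- \frac{9767}{4} + \sqrt{14966 + 660}\right) = 42310 \left(- \frac{9767}{4} + \sqrt{15626}\right) = - \frac{206620885}{2} + 42310 \sqrt{15626}$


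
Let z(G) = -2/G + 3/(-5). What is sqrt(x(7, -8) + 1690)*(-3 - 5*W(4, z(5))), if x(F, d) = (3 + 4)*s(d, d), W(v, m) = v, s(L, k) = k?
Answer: -23*sqrt(1634) ≈ -929.72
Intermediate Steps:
z(G) = -3/5 - 2/G (z(G) = -2/G + 3*(-1/5) = -2/G - 3/5 = -3/5 - 2/G)
x(F, d) = 7*d (x(F, d) = (3 + 4)*d = 7*d)
sqrt(x(7, -8) + 1690)*(-3 - 5*W(4, z(5))) = sqrt(7*(-8) + 1690)*(-3 - 5*4) = sqrt(-56 + 1690)*(-3 - 20) = sqrt(1634)*(-23) = -23*sqrt(1634)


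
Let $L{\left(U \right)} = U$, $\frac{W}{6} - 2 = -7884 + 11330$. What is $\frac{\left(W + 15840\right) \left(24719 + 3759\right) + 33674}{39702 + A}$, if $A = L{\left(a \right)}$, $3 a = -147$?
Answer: $\frac{1040278058}{39653} \approx 26235.0$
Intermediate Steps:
$W = 20688$ ($W = 12 + 6 \left(-7884 + 11330\right) = 12 + 6 \cdot 3446 = 12 + 20676 = 20688$)
$a = -49$ ($a = \frac{1}{3} \left(-147\right) = -49$)
$A = -49$
$\frac{\left(W + 15840\right) \left(24719 + 3759\right) + 33674}{39702 + A} = \frac{\left(20688 + 15840\right) \left(24719 + 3759\right) + 33674}{39702 - 49} = \frac{36528 \cdot 28478 + 33674}{39653} = \left(1040244384 + 33674\right) \frac{1}{39653} = 1040278058 \cdot \frac{1}{39653} = \frac{1040278058}{39653}$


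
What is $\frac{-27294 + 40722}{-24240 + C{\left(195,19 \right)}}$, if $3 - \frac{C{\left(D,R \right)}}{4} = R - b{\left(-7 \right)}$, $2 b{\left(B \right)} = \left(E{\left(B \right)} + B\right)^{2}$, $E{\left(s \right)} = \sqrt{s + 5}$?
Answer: $\frac{6714 i}{- 12105 i + 14 \sqrt{2}} \approx -0.55465 + 0.00090718 i$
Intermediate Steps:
$E{\left(s \right)} = \sqrt{5 + s}$
$b{\left(B \right)} = \frac{\left(B + \sqrt{5 + B}\right)^{2}}{2}$ ($b{\left(B \right)} = \frac{\left(\sqrt{5 + B} + B\right)^{2}}{2} = \frac{\left(B + \sqrt{5 + B}\right)^{2}}{2}$)
$C{\left(D,R \right)} = 12 - 4 R + 2 \left(-7 + i \sqrt{2}\right)^{2}$ ($C{\left(D,R \right)} = 12 - 4 \left(R - \frac{\left(-7 + \sqrt{5 - 7}\right)^{2}}{2}\right) = 12 - 4 \left(R - \frac{\left(-7 + \sqrt{-2}\right)^{2}}{2}\right) = 12 - 4 \left(R - \frac{\left(-7 + i \sqrt{2}\right)^{2}}{2}\right) = 12 - \left(- 2 \left(-7 + i \sqrt{2}\right)^{2} + 4 R\right) = 12 - 4 R + 2 \left(-7 + i \sqrt{2}\right)^{2}$)
$\frac{-27294 + 40722}{-24240 + C{\left(195,19 \right)}} = \frac{-27294 + 40722}{-24240 - \left(-30 + 28 i \sqrt{2}\right)} = \frac{13428}{-24240 - \left(-30 + 28 i \sqrt{2}\right)} = \frac{13428}{-24240 + \left(30 - 28 i \sqrt{2}\right)} = \frac{13428}{-24210 - 28 i \sqrt{2}}$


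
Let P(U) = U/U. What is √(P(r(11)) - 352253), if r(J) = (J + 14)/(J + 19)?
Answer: 2*I*√88063 ≈ 593.51*I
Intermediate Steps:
r(J) = (14 + J)/(19 + J)
P(U) = 1
√(P(r(11)) - 352253) = √(1 - 352253) = √(-352252) = 2*I*√88063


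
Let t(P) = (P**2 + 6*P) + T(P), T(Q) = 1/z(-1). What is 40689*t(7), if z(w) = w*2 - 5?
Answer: 25878204/7 ≈ 3.6969e+6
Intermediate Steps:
z(w) = -5 + 2*w (z(w) = 2*w - 5 = -5 + 2*w)
T(Q) = -1/7 (T(Q) = 1/(-5 + 2*(-1)) = 1/(-5 - 2) = 1/(-7) = -1/7)
t(P) = -1/7 + P**2 + 6*P (t(P) = (P**2 + 6*P) - 1/7 = -1/7 + P**2 + 6*P)
40689*t(7) = 40689*(-1/7 + 7**2 + 6*7) = 40689*(-1/7 + 49 + 42) = 40689*(636/7) = 25878204/7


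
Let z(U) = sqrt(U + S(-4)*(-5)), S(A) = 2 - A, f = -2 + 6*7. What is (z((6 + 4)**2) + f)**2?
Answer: (40 + sqrt(70))**2 ≈ 2339.3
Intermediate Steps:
f = 40 (f = -2 + 42 = 40)
z(U) = sqrt(-30 + U) (z(U) = sqrt(U + (2 - 1*(-4))*(-5)) = sqrt(U + (2 + 4)*(-5)) = sqrt(U + 6*(-5)) = sqrt(U - 30) = sqrt(-30 + U))
(z((6 + 4)**2) + f)**2 = (sqrt(-30 + (6 + 4)**2) + 40)**2 = (sqrt(-30 + 10**2) + 40)**2 = (sqrt(-30 + 100) + 40)**2 = (sqrt(70) + 40)**2 = (40 + sqrt(70))**2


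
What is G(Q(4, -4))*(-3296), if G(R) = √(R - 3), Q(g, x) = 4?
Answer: -3296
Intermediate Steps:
G(R) = √(-3 + R)
G(Q(4, -4))*(-3296) = √(-3 + 4)*(-3296) = √1*(-3296) = 1*(-3296) = -3296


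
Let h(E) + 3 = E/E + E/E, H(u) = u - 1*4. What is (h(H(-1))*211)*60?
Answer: -12660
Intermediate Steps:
H(u) = -4 + u (H(u) = u - 4 = -4 + u)
h(E) = -1 (h(E) = -3 + (E/E + E/E) = -3 + (1 + 1) = -3 + 2 = -1)
(h(H(-1))*211)*60 = -1*211*60 = -211*60 = -12660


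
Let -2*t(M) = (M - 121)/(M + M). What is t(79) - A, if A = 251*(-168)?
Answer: 6662565/158 ≈ 42168.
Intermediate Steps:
t(M) = -(-121 + M)/(4*M) (t(M) = -(M - 121)/(2*(M + M)) = -(-121 + M)/(2*(2*M)) = -(-121 + M)*1/(2*M)/2 = -(-121 + M)/(4*M))
A = -42168
t(79) - A = (¼)*(121 - 1*79)/79 - 1*(-42168) = (¼)*(1/79)*(121 - 79) + 42168 = (¼)*(1/79)*42 + 42168 = 21/158 + 42168 = 6662565/158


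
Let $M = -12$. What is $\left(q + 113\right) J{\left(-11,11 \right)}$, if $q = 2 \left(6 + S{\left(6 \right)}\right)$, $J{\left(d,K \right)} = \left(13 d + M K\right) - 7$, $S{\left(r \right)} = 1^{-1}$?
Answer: $-35814$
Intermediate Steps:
$S{\left(r \right)} = 1$
$J{\left(d,K \right)} = -7 - 12 K + 13 d$ ($J{\left(d,K \right)} = \left(13 d - 12 K\right) - 7 = \left(- 12 K + 13 d\right) - 7 = -7 - 12 K + 13 d$)
$q = 14$ ($q = 2 \left(6 + 1\right) = 2 \cdot 7 = 14$)
$\left(q + 113\right) J{\left(-11,11 \right)} = \left(14 + 113\right) \left(-7 - 132 + 13 \left(-11\right)\right) = 127 \left(-7 - 132 - 143\right) = 127 \left(-282\right) = -35814$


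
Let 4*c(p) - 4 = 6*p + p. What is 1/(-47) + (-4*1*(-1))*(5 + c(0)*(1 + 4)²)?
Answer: 5639/47 ≈ 119.98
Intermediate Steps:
c(p) = 1 + 7*p/4 (c(p) = 1 + (6*p + p)/4 = 1 + (7*p)/4 = 1 + 7*p/4)
1/(-47) + (-4*1*(-1))*(5 + c(0)*(1 + 4)²) = 1/(-47) + (-4*1*(-1))*(5 + (1 + (7/4)*0)*(1 + 4)²) = -1/47 + (-4*(-1))*(5 + (1 + 0)*5²) = -1/47 + 4*(5 + 1*25) = -1/47 + 4*(5 + 25) = -1/47 + 4*30 = -1/47 + 120 = 5639/47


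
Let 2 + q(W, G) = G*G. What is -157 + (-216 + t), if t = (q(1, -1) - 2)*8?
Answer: -397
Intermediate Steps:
q(W, G) = -2 + G² (q(W, G) = -2 + G*G = -2 + G²)
t = -24 (t = ((-2 + (-1)²) - 2)*8 = ((-2 + 1) - 2)*8 = (-1 - 2)*8 = -3*8 = -24)
-157 + (-216 + t) = -157 + (-216 - 24) = -157 - 240 = -397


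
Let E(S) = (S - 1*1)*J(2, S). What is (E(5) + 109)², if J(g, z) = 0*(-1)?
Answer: 11881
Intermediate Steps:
J(g, z) = 0
E(S) = 0 (E(S) = (S - 1*1)*0 = (S - 1)*0 = (-1 + S)*0 = 0)
(E(5) + 109)² = (0 + 109)² = 109² = 11881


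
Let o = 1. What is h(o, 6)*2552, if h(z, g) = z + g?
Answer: 17864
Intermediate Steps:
h(z, g) = g + z
h(o, 6)*2552 = (6 + 1)*2552 = 7*2552 = 17864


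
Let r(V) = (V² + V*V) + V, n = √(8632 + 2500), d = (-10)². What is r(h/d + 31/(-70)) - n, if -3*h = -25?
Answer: -8909/88200 - 22*√23 ≈ -105.61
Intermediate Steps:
h = 25/3 (h = -⅓*(-25) = 25/3 ≈ 8.3333)
d = 100
n = 22*√23 (n = √11132 = 22*√23 ≈ 105.51)
r(V) = V + 2*V² (r(V) = (V² + V²) + V = 2*V² + V = V + 2*V²)
r(h/d + 31/(-70)) - n = ((25/3)/100 + 31/(-70))*(1 + 2*((25/3)/100 + 31/(-70))) - 22*√23 = ((25/3)*(1/100) + 31*(-1/70))*(1 + 2*((25/3)*(1/100) + 31*(-1/70))) - 22*√23 = (1/12 - 31/70)*(1 + 2*(1/12 - 31/70)) - 22*√23 = -151*(1 + 2*(-151/420))/420 - 22*√23 = -151*(1 - 151/210)/420 - 22*√23 = -151/420*59/210 - 22*√23 = -8909/88200 - 22*√23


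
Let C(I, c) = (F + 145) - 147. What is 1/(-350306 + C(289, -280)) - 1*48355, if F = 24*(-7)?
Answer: -16947266981/350476 ≈ -48355.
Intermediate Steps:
F = -168
C(I, c) = -170 (C(I, c) = (-168 + 145) - 147 = -23 - 147 = -170)
1/(-350306 + C(289, -280)) - 1*48355 = 1/(-350306 - 170) - 1*48355 = 1/(-350476) - 48355 = -1/350476 - 48355 = -16947266981/350476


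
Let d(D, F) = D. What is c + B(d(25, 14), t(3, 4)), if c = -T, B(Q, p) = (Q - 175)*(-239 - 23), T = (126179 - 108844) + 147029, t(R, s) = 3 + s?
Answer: -125064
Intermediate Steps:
T = 164364 (T = 17335 + 147029 = 164364)
B(Q, p) = 45850 - 262*Q (B(Q, p) = (-175 + Q)*(-262) = 45850 - 262*Q)
c = -164364 (c = -1*164364 = -164364)
c + B(d(25, 14), t(3, 4)) = -164364 + (45850 - 262*25) = -164364 + (45850 - 6550) = -164364 + 39300 = -125064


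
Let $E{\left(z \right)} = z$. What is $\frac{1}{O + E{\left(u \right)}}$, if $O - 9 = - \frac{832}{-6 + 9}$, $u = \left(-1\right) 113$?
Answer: $- \frac{3}{1144} \approx -0.0026224$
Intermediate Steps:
$u = -113$
$O = - \frac{805}{3}$ ($O = 9 - \frac{832}{-6 + 9} = 9 - \frac{832}{3} = - \frac{805}{3} \approx -268.33$)
$\frac{1}{O + E{\left(u \right)}} = \frac{1}{- \frac{805}{3} - 113} = \frac{1}{- \frac{1144}{3}} = - \frac{3}{1144}$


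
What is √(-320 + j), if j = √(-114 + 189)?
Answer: √(-320 + 5*√3) ≈ 17.645*I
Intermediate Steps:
j = 5*√3 (j = √75 = 5*√3 ≈ 8.6602)
√(-320 + j) = √(-320 + 5*√3)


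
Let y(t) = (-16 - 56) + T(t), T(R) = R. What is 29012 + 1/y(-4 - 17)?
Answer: 2698115/93 ≈ 29012.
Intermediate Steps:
y(t) = -72 + t (y(t) = (-16 - 56) + t = -72 + t)
29012 + 1/y(-4 - 17) = 29012 + 1/(-72 + (-4 - 17)) = 29012 + 1/(-72 - 21) = 29012 + 1/(-93) = 29012 - 1/93 = 2698115/93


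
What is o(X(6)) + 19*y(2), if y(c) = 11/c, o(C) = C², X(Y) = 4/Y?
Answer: 1889/18 ≈ 104.94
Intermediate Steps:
o(X(6)) + 19*y(2) = (4/6)² + 19*(11/2) = (4*(⅙))² + 19*(11*(½)) = (⅔)² + 19*(11/2) = 4/9 + 209/2 = 1889/18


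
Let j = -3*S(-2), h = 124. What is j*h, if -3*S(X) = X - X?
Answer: 0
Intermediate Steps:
S(X) = 0 (S(X) = -(X - X)/3 = -1/3*0 = 0)
j = 0 (j = -3*0 = 0)
j*h = 0*124 = 0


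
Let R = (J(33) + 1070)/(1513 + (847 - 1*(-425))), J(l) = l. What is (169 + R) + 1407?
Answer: 4390263/2785 ≈ 1576.4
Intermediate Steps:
R = 1103/2785 (R = (33 + 1070)/(1513 + (847 - 1*(-425))) = 1103/(1513 + (847 + 425)) = 1103/(1513 + 1272) = 1103/2785 ≈ 0.39605)
(169 + R) + 1407 = (169 + 1103/2785) + 1407 = 471768/2785 + 1407 = 4390263/2785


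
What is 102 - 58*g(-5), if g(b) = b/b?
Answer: 44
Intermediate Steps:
g(b) = 1
102 - 58*g(-5) = 102 - 58*1 = 102 - 58 = 44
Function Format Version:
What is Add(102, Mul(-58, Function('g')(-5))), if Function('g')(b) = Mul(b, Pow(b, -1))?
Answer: 44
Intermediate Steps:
Function('g')(b) = 1
Add(102, Mul(-58, Function('g')(-5))) = Add(102, Mul(-58, 1)) = Add(102, -58) = 44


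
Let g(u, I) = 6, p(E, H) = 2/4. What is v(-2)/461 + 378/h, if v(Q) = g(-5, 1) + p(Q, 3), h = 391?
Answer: 353599/360502 ≈ 0.98085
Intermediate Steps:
p(E, H) = ½ (p(E, H) = 2*(¼) = ½)
v(Q) = 13/2 (v(Q) = 6 + ½ = 13/2)
v(-2)/461 + 378/h = (13/2)/461 + 378/391 = (13/2)*(1/461) + 378*(1/391) = 13/922 + 378/391 = 353599/360502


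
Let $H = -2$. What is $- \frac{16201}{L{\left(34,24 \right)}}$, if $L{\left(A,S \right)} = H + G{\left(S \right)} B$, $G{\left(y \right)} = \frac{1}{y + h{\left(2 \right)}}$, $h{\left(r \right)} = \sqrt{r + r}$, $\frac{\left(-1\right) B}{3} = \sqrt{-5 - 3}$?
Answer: $\frac{2737969}{347} - \frac{631839 i \sqrt{2}}{694} \approx 7890.4 - 1287.5 i$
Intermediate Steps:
$B = - 6 i \sqrt{2}$ ($B = - 3 \sqrt{-5 - 3} = - 3 \sqrt{-8} = - 3 \cdot 2 i \sqrt{2} = - 6 i \sqrt{2} \approx - 8.4853 i$)
$h{\left(r \right)} = \sqrt{2} \sqrt{r}$ ($h{\left(r \right)} = \sqrt{2 r} = \sqrt{2} \sqrt{r}$)
$G{\left(y \right)} = \frac{1}{2 + y}$ ($G{\left(y \right)} = \frac{1}{y + \sqrt{2} \sqrt{2}} = \frac{1}{y + 2} = \frac{1}{2 + y}$)
$L{\left(A,S \right)} = -2 - \frac{6 i \sqrt{2}}{2 + S}$ ($L{\left(A,S \right)} = -2 + \frac{\left(-6\right) i \sqrt{2}}{2 + S} = -2 - \frac{6 i \sqrt{2}}{2 + S}$)
$- \frac{16201}{L{\left(34,24 \right)}} = - \frac{16201}{2 \frac{1}{2 + 24} \left(-2 - 24 - 3 i \sqrt{2}\right)} = - \frac{16201}{2 \cdot \frac{1}{26} \left(-2 - 24 - 3 i \sqrt{2}\right)} = - \frac{16201}{2 \cdot \frac{1}{26} \left(-26 - 3 i \sqrt{2}\right)} = - \frac{16201}{-2 - \frac{3 i \sqrt{2}}{13}}$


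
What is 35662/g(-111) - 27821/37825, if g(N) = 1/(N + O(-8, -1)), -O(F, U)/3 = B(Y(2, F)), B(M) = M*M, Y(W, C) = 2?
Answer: -165916591271/37825 ≈ -4.3864e+6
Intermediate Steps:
B(M) = M²
O(F, U) = -12 (O(F, U) = -3*2² = -3*4 = -12)
g(N) = 1/(-12 + N) (g(N) = 1/(N - 12) = 1/(-12 + N))
35662/g(-111) - 27821/37825 = 35662/(1/(-12 - 111)) - 27821/37825 = 35662/(1/(-123)) - 27821*1/37825 = 35662/(-1/123) - 27821/37825 = 35662*(-123) - 27821/37825 = -4386426 - 27821/37825 = -165916591271/37825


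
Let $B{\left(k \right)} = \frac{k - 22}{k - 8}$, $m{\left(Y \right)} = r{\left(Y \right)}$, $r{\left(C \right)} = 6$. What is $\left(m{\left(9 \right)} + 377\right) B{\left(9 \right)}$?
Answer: $-4979$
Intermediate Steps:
$m{\left(Y \right)} = 6$
$B{\left(k \right)} = \frac{-22 + k}{-8 + k}$
$\left(m{\left(9 \right)} + 377\right) B{\left(9 \right)} = \left(6 + 377\right) \frac{-22 + 9}{-8 + 9} = 383 \cdot 1^{-1} \left(-13\right) = 383 \cdot 1 \left(-13\right) = 383 \left(-13\right) = -4979$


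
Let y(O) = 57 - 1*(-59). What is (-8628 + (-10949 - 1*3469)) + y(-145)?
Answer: -22930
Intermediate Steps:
y(O) = 116 (y(O) = 57 + 59 = 116)
(-8628 + (-10949 - 1*3469)) + y(-145) = (-8628 + (-10949 - 1*3469)) + 116 = (-8628 + (-10949 - 3469)) + 116 = (-8628 - 14418) + 116 = -23046 + 116 = -22930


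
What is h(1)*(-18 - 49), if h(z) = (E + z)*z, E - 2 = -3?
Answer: 0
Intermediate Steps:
E = -1 (E = 2 - 3 = -1)
h(z) = z*(-1 + z) (h(z) = (-1 + z)*z = z*(-1 + z))
h(1)*(-18 - 49) = (1*(-1 + 1))*(-18 - 49) = (1*0)*(-67) = 0*(-67) = 0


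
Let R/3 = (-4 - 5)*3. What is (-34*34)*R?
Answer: 93636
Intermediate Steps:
R = -81 (R = 3*((-4 - 5)*3) = 3*(-9*3) = 3*(-27) = -81)
(-34*34)*R = -34*34*(-81) = -1156*(-81) = 93636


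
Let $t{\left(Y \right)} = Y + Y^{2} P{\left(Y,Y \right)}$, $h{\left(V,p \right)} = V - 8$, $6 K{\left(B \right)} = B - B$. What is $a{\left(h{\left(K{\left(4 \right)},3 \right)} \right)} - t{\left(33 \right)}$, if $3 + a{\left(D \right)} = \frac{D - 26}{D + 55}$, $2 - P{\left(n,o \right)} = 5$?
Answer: $\frac{151823}{47} \approx 3230.3$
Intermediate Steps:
$P{\left(n,o \right)} = -3$ ($P{\left(n,o \right)} = 2 - 5 = -3$)
$K{\left(B \right)} = 0$ ($K{\left(B \right)} = \frac{B - B}{6} = \frac{1}{6} \cdot 0 = 0$)
$h{\left(V,p \right)} = -8 + V$
$a{\left(D \right)} = -3 + \frac{-26 + D}{55 + D}$ ($a{\left(D \right)} = -3 + \frac{D - 26}{D + 55} = -3 + \frac{-26 + D}{55 + D}$)
$t{\left(Y \right)} = Y - 3 Y^{2}$ ($t{\left(Y \right)} = Y + Y^{2} \left(-3\right) = Y - 3 Y^{2}$)
$a{\left(h{\left(K{\left(4 \right)},3 \right)} \right)} - t{\left(33 \right)} = \frac{-191 - 2 \left(-8 + 0\right)}{55 + \left(-8 + 0\right)} - 33 \left(1 - 99\right) = \frac{-191 - -16}{55 - 8} - 33 \left(1 - 99\right) = \frac{-191 + 16}{47} - 33 \left(-98\right) = \frac{1}{47} \left(-175\right) - -3234 = - \frac{175}{47} + 3234 = \frac{151823}{47}$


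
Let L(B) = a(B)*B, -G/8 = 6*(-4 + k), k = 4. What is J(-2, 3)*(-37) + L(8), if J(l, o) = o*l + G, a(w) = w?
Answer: 286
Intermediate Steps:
G = 0 (G = -48*(-4 + 4) = -48*0 = -8*0 = 0)
J(l, o) = l*o (J(l, o) = o*l + 0 = l*o + 0 = l*o)
L(B) = B² (L(B) = B*B = B²)
J(-2, 3)*(-37) + L(8) = -2*3*(-37) + 8² = -6*(-37) + 64 = 222 + 64 = 286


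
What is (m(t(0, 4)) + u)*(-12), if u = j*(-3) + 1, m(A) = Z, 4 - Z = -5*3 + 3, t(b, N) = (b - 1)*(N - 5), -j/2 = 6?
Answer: -636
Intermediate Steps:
j = -12 (j = -2*6 = -12)
t(b, N) = (-1 + b)*(-5 + N)
Z = 16 (Z = 4 - (-5*3 + 3) = 4 - (-15 + 3) = 4 - 1*(-12) = 4 + 12 = 16)
m(A) = 16
u = 37 (u = -12*(-3) + 1 = 36 + 1 = 37)
(m(t(0, 4)) + u)*(-12) = (16 + 37)*(-12) = 53*(-12) = -636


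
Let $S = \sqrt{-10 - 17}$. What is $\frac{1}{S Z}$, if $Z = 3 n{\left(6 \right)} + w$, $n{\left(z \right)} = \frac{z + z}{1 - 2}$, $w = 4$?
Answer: $\frac{i \sqrt{3}}{288} \approx 0.0060141 i$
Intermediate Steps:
$n{\left(z \right)} = - 2 z$ ($n{\left(z \right)} = \frac{2 z}{-1} = 2 z \left(-1\right) = - 2 z$)
$S = 3 i \sqrt{3}$ ($S = \sqrt{-27} = 3 i \sqrt{3} \approx 5.1962 i$)
$Z = -32$ ($Z = 3 \left(\left(-2\right) 6\right) + 4 = 3 \left(-12\right) + 4 = -36 + 4 = -32$)
$\frac{1}{S Z} = \frac{1}{3 i \sqrt{3} \left(-32\right)} = \frac{1}{\left(-96\right) i \sqrt{3}} = \frac{i \sqrt{3}}{288}$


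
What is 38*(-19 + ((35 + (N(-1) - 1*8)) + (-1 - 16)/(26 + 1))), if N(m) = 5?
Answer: 12692/27 ≈ 470.07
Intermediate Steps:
38*(-19 + ((35 + (N(-1) - 1*8)) + (-1 - 16)/(26 + 1))) = 38*(-19 + ((35 + (5 - 1*8)) + (-1 - 16)/(26 + 1))) = 38*(-19 + ((35 + (5 - 8)) - 17/27)) = 38*(-19 + ((35 - 3) - 17*1/27)) = 38*(-19 + (32 - 17/27)) = 38*(-19 + 847/27) = 38*(334/27) = 12692/27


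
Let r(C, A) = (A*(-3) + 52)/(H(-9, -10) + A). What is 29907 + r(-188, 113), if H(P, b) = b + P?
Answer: 2810971/94 ≈ 29904.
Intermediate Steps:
H(P, b) = P + b
r(C, A) = (52 - 3*A)/(-19 + A) (r(C, A) = (A*(-3) + 52)/((-9 - 10) + A) = (-3*A + 52)/(-19 + A) = (52 - 3*A)/(-19 + A))
29907 + r(-188, 113) = 29907 + (52 - 3*113)/(-19 + 113) = 29907 + (52 - 339)/94 = 29907 + (1/94)*(-287) = 29907 - 287/94 = 2810971/94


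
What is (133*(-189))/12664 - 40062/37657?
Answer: -1453929177/476888248 ≈ -3.0488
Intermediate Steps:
(133*(-189))/12664 - 40062/37657 = -25137*1/12664 - 40062*1/37657 = -25137/12664 - 40062/37657 = -1453929177/476888248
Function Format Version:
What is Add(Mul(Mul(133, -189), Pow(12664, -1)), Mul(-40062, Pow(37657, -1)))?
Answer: Rational(-1453929177, 476888248) ≈ -3.0488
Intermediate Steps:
Add(Mul(Mul(133, -189), Pow(12664, -1)), Mul(-40062, Pow(37657, -1))) = Add(Mul(-25137, Rational(1, 12664)), Mul(-40062, Rational(1, 37657))) = Add(Rational(-25137, 12664), Rational(-40062, 37657)) = Rational(-1453929177, 476888248)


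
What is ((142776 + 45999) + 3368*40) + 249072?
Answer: 572567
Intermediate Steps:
((142776 + 45999) + 3368*40) + 249072 = (188775 + 134720) + 249072 = 323495 + 249072 = 572567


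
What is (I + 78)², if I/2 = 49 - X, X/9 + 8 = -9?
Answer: 232324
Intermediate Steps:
X = -153 (X = -72 + 9*(-9) = -72 - 81 = -153)
I = 404 (I = 2*(49 - 1*(-153)) = 2*(49 + 153) = 2*202 = 404)
(I + 78)² = (404 + 78)² = 482² = 232324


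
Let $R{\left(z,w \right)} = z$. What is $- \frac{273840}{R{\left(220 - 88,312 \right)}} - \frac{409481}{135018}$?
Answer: $- \frac{3085615051}{1485198} \approx -2077.6$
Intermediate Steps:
$- \frac{273840}{R{\left(220 - 88,312 \right)}} - \frac{409481}{135018} = - \frac{273840}{220 - 88} - \frac{409481}{135018} = - \frac{273840}{132} - \frac{409481}{135018} = \left(-273840\right) \frac{1}{132} - \frac{409481}{135018} = - \frac{22820}{11} - \frac{409481}{135018} = - \frac{3085615051}{1485198}$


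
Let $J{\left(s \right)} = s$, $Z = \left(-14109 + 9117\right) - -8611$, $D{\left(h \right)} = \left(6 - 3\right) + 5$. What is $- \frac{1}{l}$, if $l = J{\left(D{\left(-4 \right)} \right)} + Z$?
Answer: $- \frac{1}{3627} \approx -0.00027571$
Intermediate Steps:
$D{\left(h \right)} = 8$ ($D{\left(h \right)} = 3 + 5 = 8$)
$Z = 3619$ ($Z = -4992 + 8611 = 3619$)
$l = 3627$ ($l = 8 + 3619 = 3627$)
$- \frac{1}{l} = - \frac{1}{3627}$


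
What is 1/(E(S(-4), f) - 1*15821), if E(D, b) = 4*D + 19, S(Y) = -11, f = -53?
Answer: -1/15846 ≈ -6.3107e-5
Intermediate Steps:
E(D, b) = 19 + 4*D
1/(E(S(-4), f) - 1*15821) = 1/((19 + 4*(-11)) - 1*15821) = 1/((19 - 44) - 15821) = 1/(-25 - 15821) = 1/(-15846) = -1/15846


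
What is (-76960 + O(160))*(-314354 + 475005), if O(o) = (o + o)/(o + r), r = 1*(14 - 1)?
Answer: -2138868857760/173 ≈ -1.2363e+10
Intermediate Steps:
r = 13 (r = 1*13 = 13)
O(o) = 2*o/(13 + o) (O(o) = (o + o)/(o + 13) = (2*o)/(13 + o) = 2*o/(13 + o))
(-76960 + O(160))*(-314354 + 475005) = (-76960 + 2*160/(13 + 160))*(-314354 + 475005) = (-76960 + 2*160/173)*160651 = (-76960 + 2*160*(1/173))*160651 = (-76960 + 320/173)*160651 = -13313760/173*160651 = -2138868857760/173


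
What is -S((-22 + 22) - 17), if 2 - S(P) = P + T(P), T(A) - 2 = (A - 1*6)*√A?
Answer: -17 - 23*I*√17 ≈ -17.0 - 94.831*I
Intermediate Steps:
T(A) = 2 + √A*(-6 + A) (T(A) = 2 + (A - 1*6)*√A = 2 + (A - 6)*√A = 2 + (-6 + A)*√A = 2 + √A*(-6 + A))
S(P) = -P - P^(3/2) + 6*√P (S(P) = 2 - (P + (2 + P^(3/2) - 6*√P)) = 2 - (2 + P + P^(3/2) - 6*√P) = 2 + (-2 - P - P^(3/2) + 6*√P) = -P - P^(3/2) + 6*√P)
-S((-22 + 22) - 17) = -(-((-22 + 22) - 17) - ((-22 + 22) - 17)^(3/2) + 6*√((-22 + 22) - 17)) = -(-(0 - 17) - (0 - 17)^(3/2) + 6*√(0 - 17)) = -(-1*(-17) - (-17)^(3/2) + 6*√(-17)) = -(17 - (-17)*I*√17 + 6*(I*√17)) = -(17 + 17*I*√17 + 6*I*√17) = -(17 + 23*I*√17) = -17 - 23*I*√17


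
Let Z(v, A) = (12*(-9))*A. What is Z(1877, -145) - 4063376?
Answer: -4047716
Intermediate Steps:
Z(v, A) = -108*A
Z(1877, -145) - 4063376 = -108*(-145) - 4063376 = 15660 - 4063376 = -4047716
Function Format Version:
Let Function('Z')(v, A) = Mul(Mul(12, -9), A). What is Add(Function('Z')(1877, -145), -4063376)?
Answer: -4047716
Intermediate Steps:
Function('Z')(v, A) = Mul(-108, A)
Add(Function('Z')(1877, -145), -4063376) = Add(Mul(-108, -145), -4063376) = Add(15660, -4063376) = -4047716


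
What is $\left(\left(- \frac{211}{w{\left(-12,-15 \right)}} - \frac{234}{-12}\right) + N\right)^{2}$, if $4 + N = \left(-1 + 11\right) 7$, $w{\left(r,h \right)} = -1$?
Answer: $\frac{351649}{4} \approx 87912.0$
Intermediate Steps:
$N = 66$ ($N = -4 + \left(-1 + 11\right) 7 = -4 + 10 \cdot 7 = -4 + 70 = 66$)
$\left(\left(- \frac{211}{w{\left(-12,-15 \right)}} - \frac{234}{-12}\right) + N\right)^{2} = \left(\left(- \frac{211}{-1} - \frac{234}{-12}\right) + 66\right)^{2} = \left(\left(\left(-211\right) \left(-1\right) - - \frac{39}{2}\right) + 66\right)^{2} = \left(\left(211 + \frac{39}{2}\right) + 66\right)^{2} = \left(\frac{461}{2} + 66\right)^{2} = \left(\frac{593}{2}\right)^{2} = \frac{351649}{4}$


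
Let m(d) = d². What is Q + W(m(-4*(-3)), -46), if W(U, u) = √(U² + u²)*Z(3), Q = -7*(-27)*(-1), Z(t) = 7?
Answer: -189 + 14*√5713 ≈ 869.18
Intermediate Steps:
Q = -189 (Q = 189*(-1) = -189)
W(U, u) = 7*√(U² + u²) (W(U, u) = √(U² + u²)*7 = 7*√(U² + u²))
Q + W(m(-4*(-3)), -46) = -189 + 7*√(((-4*(-3))²)² + (-46)²) = -189 + 7*√((12²)² + 2116) = -189 + 7*√(144² + 2116) = -189 + 7*√(20736 + 2116) = -189 + 7*√22852 = -189 + 7*(2*√5713) = -189 + 14*√5713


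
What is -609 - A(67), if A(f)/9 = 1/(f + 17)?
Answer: -17055/28 ≈ -609.11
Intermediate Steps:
A(f) = 9/(17 + f) (A(f) = 9/(f + 17) = 9/(17 + f))
-609 - A(67) = -609 - 9/(17 + 67) = -609 - 9/84 = -609 - 1*3/28 = -609 - 3/28 = -17055/28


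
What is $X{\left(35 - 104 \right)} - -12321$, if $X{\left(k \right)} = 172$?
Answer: $12493$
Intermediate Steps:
$X{\left(35 - 104 \right)} - -12321 = 172 - -12321 = 172 + 12321 = 12493$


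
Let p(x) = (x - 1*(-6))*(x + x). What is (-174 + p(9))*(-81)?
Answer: -7776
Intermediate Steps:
p(x) = 2*x*(6 + x) (p(x) = (x + 6)*(2*x) = (6 + x)*(2*x) = 2*x*(6 + x))
(-174 + p(9))*(-81) = (-174 + 2*9*(6 + 9))*(-81) = (-174 + 2*9*15)*(-81) = (-174 + 270)*(-81) = 96*(-81) = -7776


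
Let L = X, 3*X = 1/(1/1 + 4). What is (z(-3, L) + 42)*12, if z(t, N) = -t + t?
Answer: 504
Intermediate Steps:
X = 1/15 (X = 1/(3*(1/1 + 4)) = 1/(3*(1*1 + 4)) = 1/(3*(1 + 4)) = (⅓)/5 = (⅓)*(⅕) = 1/15 ≈ 0.066667)
L = 1/15 ≈ 0.066667
z(t, N) = 0
(z(-3, L) + 42)*12 = (0 + 42)*12 = 42*12 = 504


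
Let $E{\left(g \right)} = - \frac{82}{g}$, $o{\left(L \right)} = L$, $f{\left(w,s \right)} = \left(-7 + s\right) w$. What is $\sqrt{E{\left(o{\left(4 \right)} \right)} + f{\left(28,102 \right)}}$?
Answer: $\frac{\sqrt{10558}}{2} \approx 51.376$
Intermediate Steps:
$f{\left(w,s \right)} = w \left(-7 + s\right)$
$\sqrt{E{\left(o{\left(4 \right)} \right)} + f{\left(28,102 \right)}} = \sqrt{- \frac{82}{4} + 28 \left(-7 + 102\right)} = \sqrt{\left(-82\right) \frac{1}{4} + 28 \cdot 95} = \sqrt{- \frac{41}{2} + 2660} = \sqrt{\frac{5279}{2}} = \frac{\sqrt{10558}}{2}$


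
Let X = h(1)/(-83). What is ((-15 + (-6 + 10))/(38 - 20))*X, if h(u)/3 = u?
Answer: 11/498 ≈ 0.022088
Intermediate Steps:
h(u) = 3*u
X = -3/83 (X = (3*1)/(-83) = 3*(-1/83) = -3/83 ≈ -0.036145)
((-15 + (-6 + 10))/(38 - 20))*X = ((-15 + (-6 + 10))/(38 - 20))*(-3/83) = ((-15 + 4)/18)*(-3/83) = -11*1/18*(-3/83) = -11/18*(-3/83) = 11/498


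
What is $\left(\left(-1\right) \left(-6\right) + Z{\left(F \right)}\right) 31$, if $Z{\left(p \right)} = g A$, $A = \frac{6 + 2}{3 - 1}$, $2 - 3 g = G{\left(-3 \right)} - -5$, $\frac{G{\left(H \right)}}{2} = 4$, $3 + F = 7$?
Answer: $- \frac{806}{3} \approx -268.67$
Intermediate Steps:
$F = 4$ ($F = -3 + 7 = 4$)
$G{\left(H \right)} = 8$ ($G{\left(H \right)} = 2 \cdot 4 = 8$)
$g = - \frac{11}{3}$ ($g = \frac{2}{3} - \frac{8 - -5}{3} = \frac{2}{3} - \frac{8 + 5}{3} = \frac{2}{3} - \frac{13}{3} = - \frac{11}{3} \approx -3.6667$)
$A = 4$ ($A = \frac{8}{2} = 8 \cdot \frac{1}{2} = 4$)
$Z{\left(p \right)} = - \frac{44}{3}$ ($Z{\left(p \right)} = \left(- \frac{11}{3}\right) 4 = - \frac{44}{3}$)
$\left(\left(-1\right) \left(-6\right) + Z{\left(F \right)}\right) 31 = \left(\left(-1\right) \left(-6\right) - \frac{44}{3}\right) 31 = \left(6 - \frac{44}{3}\right) 31 = \left(- \frac{26}{3}\right) 31 = - \frac{806}{3}$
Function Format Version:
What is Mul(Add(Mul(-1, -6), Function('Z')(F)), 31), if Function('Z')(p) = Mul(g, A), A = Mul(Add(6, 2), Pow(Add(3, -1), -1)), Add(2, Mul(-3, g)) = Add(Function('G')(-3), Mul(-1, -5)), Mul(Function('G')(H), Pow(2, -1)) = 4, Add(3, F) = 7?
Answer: Rational(-806, 3) ≈ -268.67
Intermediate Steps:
F = 4 (F = Add(-3, 7) = 4)
Function('G')(H) = 8 (Function('G')(H) = Mul(2, 4) = 8)
g = Rational(-11, 3) (g = Add(Rational(2, 3), Mul(Rational(-1, 3), Add(8, Mul(-1, -5)))) = Add(Rational(2, 3), Mul(Rational(-1, 3), Add(8, 5))) = Add(Rational(2, 3), Mul(Rational(-1, 3), 13)) = Add(Rational(2, 3), Rational(-13, 3)) = Rational(-11, 3) ≈ -3.6667)
A = 4 (A = Mul(8, Pow(2, -1)) = Mul(8, Rational(1, 2)) = 4)
Function('Z')(p) = Rational(-44, 3) (Function('Z')(p) = Mul(Rational(-11, 3), 4) = Rational(-44, 3))
Mul(Add(Mul(-1, -6), Function('Z')(F)), 31) = Mul(Add(Mul(-1, -6), Rational(-44, 3)), 31) = Mul(Add(6, Rational(-44, 3)), 31) = Mul(Rational(-26, 3), 31) = Rational(-806, 3)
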